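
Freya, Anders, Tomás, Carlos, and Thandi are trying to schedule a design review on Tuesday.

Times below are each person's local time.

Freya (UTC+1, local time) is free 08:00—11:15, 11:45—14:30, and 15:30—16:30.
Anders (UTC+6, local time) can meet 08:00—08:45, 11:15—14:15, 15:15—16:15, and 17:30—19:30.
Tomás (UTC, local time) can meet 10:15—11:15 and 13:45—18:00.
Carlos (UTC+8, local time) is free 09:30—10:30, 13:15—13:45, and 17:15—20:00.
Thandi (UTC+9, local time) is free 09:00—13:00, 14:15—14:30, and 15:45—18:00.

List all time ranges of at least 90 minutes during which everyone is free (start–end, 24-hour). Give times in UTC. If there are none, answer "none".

none

Freya → UTC: 07:00–10:15, 10:45–13:30, 14:30–15:30.
Anders → UTC: 02:00–02:45, 05:15–08:15, 09:15–10:15, 11:30–13:30.
Tomás → UTC: 10:15–11:15, 13:45–18:00.
Carlos → UTC: 01:30–02:30, 05:15–05:45, 09:15–12:00.
Thandi → UTC: 00:00–04:00, 05:15–05:30, 06:45–09:00.
Freya ∩ Anders: 07:00–08:15, 09:15–10:15, 11:30–13:30.
Freya ∩ Anders ∩ Tomás: (none).
Freya ∩ Anders ∩ Tomás ∩ Carlos: (none).
Freya ∩ Anders ∩ Tomás ∩ Carlos ∩ Thandi: (none).
Windows ≥ 90 min: (none).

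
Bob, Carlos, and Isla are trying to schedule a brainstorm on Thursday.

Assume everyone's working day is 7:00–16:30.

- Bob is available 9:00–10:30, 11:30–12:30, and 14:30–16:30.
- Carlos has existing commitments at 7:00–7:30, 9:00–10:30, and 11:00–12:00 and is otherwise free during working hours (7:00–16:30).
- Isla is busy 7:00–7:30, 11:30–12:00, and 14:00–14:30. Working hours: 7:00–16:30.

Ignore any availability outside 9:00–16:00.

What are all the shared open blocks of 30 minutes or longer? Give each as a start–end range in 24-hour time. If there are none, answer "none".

12:00–12:30, 14:30–16:00

Carlos free within 07:00–16:30: 07:30–09:00, 10:30–11:00, 12:00–16:30.
Isla free within 07:00–16:30: 07:30–11:30, 12:00–14:00, 14:30–16:30.
Bob ∩ Carlos: 12:00–12:30, 14:30–16:30.
Bob ∩ Carlos ∩ Isla: 12:00–12:30, 14:30–16:30.
Restricted to 09:00–16:00: 12:00–12:30, 14:30–16:00.
Windows ≥ 30 min: 12:00–12:30, 14:30–16:00.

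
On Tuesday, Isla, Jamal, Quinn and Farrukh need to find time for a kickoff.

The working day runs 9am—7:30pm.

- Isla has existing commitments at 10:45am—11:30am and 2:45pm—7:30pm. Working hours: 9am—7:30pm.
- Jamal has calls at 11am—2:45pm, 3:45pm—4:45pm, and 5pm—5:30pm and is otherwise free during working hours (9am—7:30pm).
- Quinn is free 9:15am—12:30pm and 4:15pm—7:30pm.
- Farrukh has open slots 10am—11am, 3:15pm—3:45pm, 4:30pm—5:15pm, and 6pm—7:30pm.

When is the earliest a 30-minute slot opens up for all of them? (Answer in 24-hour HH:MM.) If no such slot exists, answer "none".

10:00

Isla free within 09:00–19:30: 09:00–10:45, 11:30–14:45.
Jamal free within 09:00–19:30: 09:00–11:00, 14:45–15:45, 16:45–17:00, 17:30–19:30.
Isla ∩ Jamal: 09:00–10:45.
Isla ∩ Jamal ∩ Quinn: 09:15–10:45.
Isla ∩ Jamal ∩ Quinn ∩ Farrukh: 10:00–10:45.
Windows ≥ 30 min: 10:00–10:45.
Earliest such window starts at 10:00.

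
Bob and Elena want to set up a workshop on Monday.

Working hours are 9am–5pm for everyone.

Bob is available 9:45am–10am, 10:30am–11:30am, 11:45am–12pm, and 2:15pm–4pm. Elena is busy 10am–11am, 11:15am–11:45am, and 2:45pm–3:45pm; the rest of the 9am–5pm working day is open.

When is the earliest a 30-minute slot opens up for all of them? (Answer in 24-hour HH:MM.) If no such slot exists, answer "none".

14:15

Elena free within 09:00–17:00: 09:00–10:00, 11:00–11:15, 11:45–14:45, 15:45–17:00.
Bob ∩ Elena: 09:45–10:00, 11:00–11:15, 11:45–12:00, 14:15–14:45, 15:45–16:00.
Windows ≥ 30 min: 14:15–14:45.
Earliest such window starts at 14:15.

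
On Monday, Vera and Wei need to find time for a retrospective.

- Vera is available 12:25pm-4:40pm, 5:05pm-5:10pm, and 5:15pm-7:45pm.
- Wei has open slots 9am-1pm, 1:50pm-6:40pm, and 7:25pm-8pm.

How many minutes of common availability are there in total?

315 minutes

Vera ∩ Wei: 12:25–13:00, 13:50–16:40, 17:05–17:10, 17:15–18:40, 19:25–19:45.
Total common minutes: 35 + 170 + 5 + 85 + 20 = 315.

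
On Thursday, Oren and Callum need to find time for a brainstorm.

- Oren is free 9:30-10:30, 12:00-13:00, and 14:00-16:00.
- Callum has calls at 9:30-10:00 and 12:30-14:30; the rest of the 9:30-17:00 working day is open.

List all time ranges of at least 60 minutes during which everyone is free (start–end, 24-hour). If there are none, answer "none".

Callum free within 09:30–17:00: 10:00–12:30, 14:30–17:00.
Oren ∩ Callum: 10:00–10:30, 12:00–12:30, 14:30–16:00.
Windows ≥ 60 min: 14:30–16:00.

14:30–16:00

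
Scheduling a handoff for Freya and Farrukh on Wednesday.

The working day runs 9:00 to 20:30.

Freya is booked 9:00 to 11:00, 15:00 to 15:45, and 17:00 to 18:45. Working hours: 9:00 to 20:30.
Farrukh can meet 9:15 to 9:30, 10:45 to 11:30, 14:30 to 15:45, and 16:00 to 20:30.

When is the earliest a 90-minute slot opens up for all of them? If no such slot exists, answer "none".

Freya free within 09:00–20:30: 11:00–15:00, 15:45–17:00, 18:45–20:30.
Freya ∩ Farrukh: 11:00–11:30, 14:30–15:00, 16:00–17:00, 18:45–20:30.
Windows ≥ 90 min: 18:45–20:30.
Earliest such window starts at 18:45.

18:45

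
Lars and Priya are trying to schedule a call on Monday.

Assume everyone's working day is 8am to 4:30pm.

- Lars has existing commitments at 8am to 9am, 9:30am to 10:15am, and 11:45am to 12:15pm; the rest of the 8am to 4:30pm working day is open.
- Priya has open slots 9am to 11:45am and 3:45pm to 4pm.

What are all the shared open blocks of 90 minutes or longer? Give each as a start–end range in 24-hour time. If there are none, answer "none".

Lars free within 08:00–16:30: 09:00–09:30, 10:15–11:45, 12:15–16:30.
Lars ∩ Priya: 09:00–09:30, 10:15–11:45, 15:45–16:00.
Windows ≥ 90 min: 10:15–11:45.

10:15–11:45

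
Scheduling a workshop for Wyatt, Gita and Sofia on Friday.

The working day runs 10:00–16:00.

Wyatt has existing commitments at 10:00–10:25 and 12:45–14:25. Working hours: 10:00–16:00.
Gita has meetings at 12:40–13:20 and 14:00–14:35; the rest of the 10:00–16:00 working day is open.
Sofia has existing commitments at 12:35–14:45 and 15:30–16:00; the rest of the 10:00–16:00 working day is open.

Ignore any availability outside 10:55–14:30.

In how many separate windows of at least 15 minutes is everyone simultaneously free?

1

Wyatt free within 10:00–16:00: 10:25–12:45, 14:25–16:00.
Gita free within 10:00–16:00: 10:00–12:40, 13:20–14:00, 14:35–16:00.
Sofia free within 10:00–16:00: 10:00–12:35, 14:45–15:30.
Wyatt ∩ Gita: 10:25–12:40, 14:35–16:00.
Wyatt ∩ Gita ∩ Sofia: 10:25–12:35, 14:45–15:30.
Restricted to 10:55–14:30: 10:55–12:35.
Windows ≥ 15 min: 10:55–12:35.
That's 1 window.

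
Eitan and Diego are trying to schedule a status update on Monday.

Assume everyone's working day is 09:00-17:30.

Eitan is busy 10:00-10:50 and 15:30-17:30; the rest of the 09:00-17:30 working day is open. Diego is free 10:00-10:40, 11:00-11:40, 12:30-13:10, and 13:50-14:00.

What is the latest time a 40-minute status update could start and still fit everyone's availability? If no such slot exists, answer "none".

12:30

Eitan free within 09:00–17:30: 09:00–10:00, 10:50–15:30.
Eitan ∩ Diego: 11:00–11:40, 12:30–13:10, 13:50–14:00.
Windows ≥ 40 min: 11:00–11:40, 12:30–13:10.
Latest start in the last window 12:30–13:10 is 13:10 − 40 min = 12:30.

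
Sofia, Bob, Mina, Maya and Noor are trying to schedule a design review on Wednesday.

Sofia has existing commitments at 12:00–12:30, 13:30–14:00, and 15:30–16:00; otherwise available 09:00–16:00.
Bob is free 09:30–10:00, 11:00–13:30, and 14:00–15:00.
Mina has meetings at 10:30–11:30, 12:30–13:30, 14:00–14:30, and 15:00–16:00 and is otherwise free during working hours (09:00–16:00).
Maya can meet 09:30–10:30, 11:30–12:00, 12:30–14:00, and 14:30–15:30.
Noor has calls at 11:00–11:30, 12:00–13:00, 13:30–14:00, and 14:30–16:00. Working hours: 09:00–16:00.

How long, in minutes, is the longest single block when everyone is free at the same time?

30 minutes

Sofia free within 09:00–16:00: 09:00–12:00, 12:30–13:30, 14:00–15:30.
Mina free within 09:00–16:00: 09:00–10:30, 11:30–12:30, 13:30–14:00, 14:30–15:00.
Noor free within 09:00–16:00: 09:00–11:00, 11:30–12:00, 13:00–13:30, 14:00–14:30.
Sofia ∩ Bob: 09:30–10:00, 11:00–12:00, 12:30–13:30, 14:00–15:00.
Sofia ∩ Bob ∩ Mina: 09:30–10:00, 11:30–12:00, 14:30–15:00.
Sofia ∩ Bob ∩ Mina ∩ Maya: 09:30–10:00, 11:30–12:00, 14:30–15:00.
Sofia ∩ Bob ∩ Mina ∩ Maya ∩ Noor: 09:30–10:00, 11:30–12:00.
Common window lengths: 30, 30 min; longest is 30.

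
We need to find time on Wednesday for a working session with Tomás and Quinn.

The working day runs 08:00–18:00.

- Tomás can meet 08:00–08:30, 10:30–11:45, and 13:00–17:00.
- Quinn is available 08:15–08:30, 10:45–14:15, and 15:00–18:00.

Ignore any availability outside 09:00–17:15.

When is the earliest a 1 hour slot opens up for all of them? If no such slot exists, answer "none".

Tomás ∩ Quinn: 08:15–08:30, 10:45–11:45, 13:00–14:15, 15:00–17:00.
Restricted to 09:00–17:15: 10:45–11:45, 13:00–14:15, 15:00–17:00.
Windows ≥ 60 min: 10:45–11:45, 13:00–14:15, 15:00–17:00.
Earliest such window starts at 10:45.

10:45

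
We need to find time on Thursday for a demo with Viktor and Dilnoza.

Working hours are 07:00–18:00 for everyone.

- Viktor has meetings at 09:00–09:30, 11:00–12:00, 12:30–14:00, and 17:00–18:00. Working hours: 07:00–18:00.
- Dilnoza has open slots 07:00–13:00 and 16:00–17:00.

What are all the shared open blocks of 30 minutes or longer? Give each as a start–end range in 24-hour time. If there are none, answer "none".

07:00–09:00, 09:30–11:00, 12:00–12:30, 16:00–17:00

Viktor free within 07:00–18:00: 07:00–09:00, 09:30–11:00, 12:00–12:30, 14:00–17:00.
Viktor ∩ Dilnoza: 07:00–09:00, 09:30–11:00, 12:00–12:30, 16:00–17:00.
Windows ≥ 30 min: 07:00–09:00, 09:30–11:00, 12:00–12:30, 16:00–17:00.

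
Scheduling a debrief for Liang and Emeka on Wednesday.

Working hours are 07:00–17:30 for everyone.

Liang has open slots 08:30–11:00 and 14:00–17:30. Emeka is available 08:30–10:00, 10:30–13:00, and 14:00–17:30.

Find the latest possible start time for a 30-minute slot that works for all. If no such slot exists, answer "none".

17:00

Liang ∩ Emeka: 08:30–10:00, 10:30–11:00, 14:00–17:30.
Windows ≥ 30 min: 08:30–10:00, 10:30–11:00, 14:00–17:30.
Latest start in the last window 14:00–17:30 is 17:30 − 30 min = 17:00.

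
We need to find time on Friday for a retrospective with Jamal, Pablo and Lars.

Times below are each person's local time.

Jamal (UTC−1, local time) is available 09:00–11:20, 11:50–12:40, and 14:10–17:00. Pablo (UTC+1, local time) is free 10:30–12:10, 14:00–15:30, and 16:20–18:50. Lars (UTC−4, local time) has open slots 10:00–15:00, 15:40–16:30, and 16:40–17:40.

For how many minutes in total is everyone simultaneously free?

Jamal → UTC: 10:00–12:20, 12:50–13:40, 15:10–18:00.
Pablo → UTC: 09:30–11:10, 13:00–14:30, 15:20–17:50.
Lars → UTC: 14:00–19:00, 19:40–20:30, 20:40–21:40.
Jamal ∩ Pablo: 10:00–11:10, 13:00–13:40, 15:20–17:50.
Jamal ∩ Pablo ∩ Lars: 15:20–17:50.
Total common minutes: 150.

150 minutes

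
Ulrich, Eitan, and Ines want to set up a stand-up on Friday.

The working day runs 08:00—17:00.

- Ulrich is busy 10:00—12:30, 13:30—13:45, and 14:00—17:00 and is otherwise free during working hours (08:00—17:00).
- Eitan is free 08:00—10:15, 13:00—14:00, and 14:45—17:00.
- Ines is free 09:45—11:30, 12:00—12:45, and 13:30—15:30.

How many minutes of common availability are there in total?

Ulrich free within 08:00–17:00: 08:00–10:00, 12:30–13:30, 13:45–14:00.
Ulrich ∩ Eitan: 08:00–10:00, 13:00–13:30, 13:45–14:00.
Ulrich ∩ Eitan ∩ Ines: 09:45–10:00, 13:45–14:00.
Total common minutes: 15 + 15 = 30.

30 minutes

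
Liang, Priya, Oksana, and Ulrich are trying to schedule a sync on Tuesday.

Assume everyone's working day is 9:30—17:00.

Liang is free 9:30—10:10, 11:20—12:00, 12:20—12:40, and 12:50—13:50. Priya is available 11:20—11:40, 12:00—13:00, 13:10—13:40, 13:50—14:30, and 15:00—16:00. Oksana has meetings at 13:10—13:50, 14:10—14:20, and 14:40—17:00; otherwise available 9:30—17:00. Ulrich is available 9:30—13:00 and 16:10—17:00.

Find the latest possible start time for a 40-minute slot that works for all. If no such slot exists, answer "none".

Oksana free within 09:30–17:00: 09:30–13:10, 13:50–14:10, 14:20–14:40.
Liang ∩ Priya: 11:20–11:40, 12:20–12:40, 12:50–13:00, 13:10–13:40.
Liang ∩ Priya ∩ Oksana: 11:20–11:40, 12:20–12:40, 12:50–13:00.
Liang ∩ Priya ∩ Oksana ∩ Ulrich: 11:20–11:40, 12:20–12:40, 12:50–13:00.
Windows ≥ 40 min: (none).

none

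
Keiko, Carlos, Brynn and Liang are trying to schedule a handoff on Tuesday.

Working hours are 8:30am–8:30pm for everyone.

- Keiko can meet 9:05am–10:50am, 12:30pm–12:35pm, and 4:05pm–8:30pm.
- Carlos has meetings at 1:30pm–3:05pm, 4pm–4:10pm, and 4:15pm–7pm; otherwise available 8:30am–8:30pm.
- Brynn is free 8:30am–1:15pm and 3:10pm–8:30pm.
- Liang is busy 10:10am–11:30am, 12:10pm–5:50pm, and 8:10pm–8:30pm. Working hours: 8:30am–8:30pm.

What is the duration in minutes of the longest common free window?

70 minutes

Carlos free within 08:30–20:30: 08:30–13:30, 15:05–16:00, 16:10–16:15, 19:00–20:30.
Liang free within 08:30–20:30: 08:30–10:10, 11:30–12:10, 17:50–20:10.
Keiko ∩ Carlos: 09:05–10:50, 12:30–12:35, 16:10–16:15, 19:00–20:30.
Keiko ∩ Carlos ∩ Brynn: 09:05–10:50, 12:30–12:35, 16:10–16:15, 19:00–20:30.
Keiko ∩ Carlos ∩ Brynn ∩ Liang: 09:05–10:10, 19:00–20:10.
Common window lengths: 65, 70 min; longest is 70.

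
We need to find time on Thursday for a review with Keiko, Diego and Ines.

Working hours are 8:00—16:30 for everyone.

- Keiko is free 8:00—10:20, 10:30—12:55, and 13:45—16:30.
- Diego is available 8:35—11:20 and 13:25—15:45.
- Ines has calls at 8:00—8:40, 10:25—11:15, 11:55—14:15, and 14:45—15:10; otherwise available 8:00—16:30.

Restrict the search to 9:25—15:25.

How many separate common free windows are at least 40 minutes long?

1

Ines free within 08:00–16:30: 08:40–10:25, 11:15–11:55, 14:15–14:45, 15:10–16:30.
Keiko ∩ Diego: 08:35–10:20, 10:30–11:20, 13:45–15:45.
Keiko ∩ Diego ∩ Ines: 08:40–10:20, 11:15–11:20, 14:15–14:45, 15:10–15:45.
Restricted to 09:25–15:25: 09:25–10:20, 11:15–11:20, 14:15–14:45, 15:10–15:25.
Windows ≥ 40 min: 09:25–10:20.
That's 1 window.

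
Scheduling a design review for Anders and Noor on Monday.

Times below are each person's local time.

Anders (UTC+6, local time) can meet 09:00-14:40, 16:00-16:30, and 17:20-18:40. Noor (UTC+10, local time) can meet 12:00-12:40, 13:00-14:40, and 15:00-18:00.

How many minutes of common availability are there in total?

Anders → UTC: 03:00–08:40, 10:00–10:30, 11:20–12:40.
Noor → UTC: 02:00–02:40, 03:00–04:40, 05:00–08:00.
Anders ∩ Noor: 03:00–04:40, 05:00–08:00.
Total common minutes: 100 + 180 = 280.

280 minutes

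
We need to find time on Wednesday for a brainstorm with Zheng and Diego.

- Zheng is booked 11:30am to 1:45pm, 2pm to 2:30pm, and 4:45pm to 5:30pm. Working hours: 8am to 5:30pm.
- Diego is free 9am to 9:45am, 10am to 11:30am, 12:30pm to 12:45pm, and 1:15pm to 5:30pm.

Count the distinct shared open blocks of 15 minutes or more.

Zheng free within 08:00–17:30: 08:00–11:30, 13:45–14:00, 14:30–16:45.
Zheng ∩ Diego: 09:00–09:45, 10:00–11:30, 13:45–14:00, 14:30–16:45.
Windows ≥ 15 min: 09:00–09:45, 10:00–11:30, 13:45–14:00, 14:30–16:45.
That's 4 windows.

4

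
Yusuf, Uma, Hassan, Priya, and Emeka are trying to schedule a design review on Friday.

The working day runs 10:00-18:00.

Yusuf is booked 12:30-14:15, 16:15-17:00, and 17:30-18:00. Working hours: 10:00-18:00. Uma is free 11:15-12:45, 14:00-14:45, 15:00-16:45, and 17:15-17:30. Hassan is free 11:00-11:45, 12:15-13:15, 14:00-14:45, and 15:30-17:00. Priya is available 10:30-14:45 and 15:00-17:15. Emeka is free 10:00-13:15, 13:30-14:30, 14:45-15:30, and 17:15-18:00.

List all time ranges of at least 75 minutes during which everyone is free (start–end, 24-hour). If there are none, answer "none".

Yusuf free within 10:00–18:00: 10:00–12:30, 14:15–16:15, 17:00–17:30.
Yusuf ∩ Uma: 11:15–12:30, 14:15–14:45, 15:00–16:15, 17:15–17:30.
Yusuf ∩ Uma ∩ Hassan: 11:15–11:45, 12:15–12:30, 14:15–14:45, 15:30–16:15.
Yusuf ∩ Uma ∩ Hassan ∩ Priya: 11:15–11:45, 12:15–12:30, 14:15–14:45, 15:30–16:15.
Yusuf ∩ Uma ∩ Hassan ∩ Priya ∩ Emeka: 11:15–11:45, 12:15–12:30, 14:15–14:30.
Windows ≥ 75 min: (none).

none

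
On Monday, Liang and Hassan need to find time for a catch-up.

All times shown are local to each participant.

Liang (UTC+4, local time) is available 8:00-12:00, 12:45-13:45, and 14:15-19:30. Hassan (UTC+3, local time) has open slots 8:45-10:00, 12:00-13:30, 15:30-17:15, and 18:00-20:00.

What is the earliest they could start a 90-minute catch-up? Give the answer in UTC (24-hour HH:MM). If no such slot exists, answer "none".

Liang → UTC: 04:00–08:00, 08:45–09:45, 10:15–15:30.
Hassan → UTC: 05:45–07:00, 09:00–10:30, 12:30–14:15, 15:00–17:00.
Liang ∩ Hassan: 05:45–07:00, 09:00–09:45, 10:15–10:30, 12:30–14:15, 15:00–15:30.
Windows ≥ 90 min: 12:30–14:15.
Earliest such window starts at 12:30.

12:30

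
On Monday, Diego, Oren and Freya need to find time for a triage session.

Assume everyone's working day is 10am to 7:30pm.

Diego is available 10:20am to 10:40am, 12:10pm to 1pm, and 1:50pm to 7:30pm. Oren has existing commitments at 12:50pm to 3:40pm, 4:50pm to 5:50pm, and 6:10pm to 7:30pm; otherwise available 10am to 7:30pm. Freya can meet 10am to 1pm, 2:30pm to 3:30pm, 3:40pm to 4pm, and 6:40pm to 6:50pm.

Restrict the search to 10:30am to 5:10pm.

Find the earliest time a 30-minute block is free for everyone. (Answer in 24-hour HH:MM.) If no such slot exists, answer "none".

12:10

Oren free within 10:00–19:30: 10:00–12:50, 15:40–16:50, 17:50–18:10.
Diego ∩ Oren: 10:20–10:40, 12:10–12:50, 15:40–16:50, 17:50–18:10.
Diego ∩ Oren ∩ Freya: 10:20–10:40, 12:10–12:50, 15:40–16:00.
Restricted to 10:30–17:10: 10:30–10:40, 12:10–12:50, 15:40–16:00.
Windows ≥ 30 min: 12:10–12:50.
Earliest such window starts at 12:10.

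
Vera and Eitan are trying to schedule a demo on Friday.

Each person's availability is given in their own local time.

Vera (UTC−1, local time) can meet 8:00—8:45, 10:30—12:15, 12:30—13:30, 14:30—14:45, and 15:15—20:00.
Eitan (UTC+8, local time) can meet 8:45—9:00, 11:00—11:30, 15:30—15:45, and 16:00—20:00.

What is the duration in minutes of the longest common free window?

Vera → UTC: 09:00–09:45, 11:30–13:15, 13:30–14:30, 15:30–15:45, 16:15–21:00.
Eitan → UTC: 00:45–01:00, 03:00–03:30, 07:30–07:45, 08:00–12:00.
Vera ∩ Eitan: 09:00–09:45, 11:30–12:00.
Common window lengths: 45, 30 min; longest is 45.

45 minutes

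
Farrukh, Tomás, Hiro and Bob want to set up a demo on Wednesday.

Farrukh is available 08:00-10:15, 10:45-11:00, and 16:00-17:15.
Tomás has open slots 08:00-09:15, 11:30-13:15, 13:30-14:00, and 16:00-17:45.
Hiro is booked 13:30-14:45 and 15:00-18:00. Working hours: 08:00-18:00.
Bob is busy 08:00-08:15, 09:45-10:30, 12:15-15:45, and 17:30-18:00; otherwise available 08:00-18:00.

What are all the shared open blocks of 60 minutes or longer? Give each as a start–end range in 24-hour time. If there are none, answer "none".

08:15–09:15

Hiro free within 08:00–18:00: 08:00–13:30, 14:45–15:00.
Bob free within 08:00–18:00: 08:15–09:45, 10:30–12:15, 15:45–17:30.
Farrukh ∩ Tomás: 08:00–09:15, 16:00–17:15.
Farrukh ∩ Tomás ∩ Hiro: 08:00–09:15.
Farrukh ∩ Tomás ∩ Hiro ∩ Bob: 08:15–09:15.
Windows ≥ 60 min: 08:15–09:15.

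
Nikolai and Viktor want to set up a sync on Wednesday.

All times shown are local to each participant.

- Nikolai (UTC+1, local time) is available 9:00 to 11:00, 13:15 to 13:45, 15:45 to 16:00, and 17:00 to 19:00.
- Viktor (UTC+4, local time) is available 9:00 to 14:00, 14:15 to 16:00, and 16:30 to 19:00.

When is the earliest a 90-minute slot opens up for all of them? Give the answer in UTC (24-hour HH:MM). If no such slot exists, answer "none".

08:00

Nikolai → UTC: 08:00–10:00, 12:15–12:45, 14:45–15:00, 16:00–18:00.
Viktor → UTC: 05:00–10:00, 10:15–12:00, 12:30–15:00.
Nikolai ∩ Viktor: 08:00–10:00, 12:30–12:45, 14:45–15:00.
Windows ≥ 90 min: 08:00–10:00.
Earliest such window starts at 08:00.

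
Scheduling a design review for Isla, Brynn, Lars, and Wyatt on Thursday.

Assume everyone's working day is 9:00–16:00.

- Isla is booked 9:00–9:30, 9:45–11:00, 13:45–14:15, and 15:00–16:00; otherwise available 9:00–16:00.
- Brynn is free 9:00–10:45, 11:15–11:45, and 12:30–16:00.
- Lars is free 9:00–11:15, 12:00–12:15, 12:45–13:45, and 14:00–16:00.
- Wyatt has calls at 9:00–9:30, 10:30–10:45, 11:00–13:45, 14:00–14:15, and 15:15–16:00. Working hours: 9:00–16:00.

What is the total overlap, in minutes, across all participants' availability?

60 minutes

Isla free within 09:00–16:00: 09:30–09:45, 11:00–13:45, 14:15–15:00.
Wyatt free within 09:00–16:00: 09:30–10:30, 10:45–11:00, 13:45–14:00, 14:15–15:15.
Isla ∩ Brynn: 09:30–09:45, 11:15–11:45, 12:30–13:45, 14:15–15:00.
Isla ∩ Brynn ∩ Lars: 09:30–09:45, 12:45–13:45, 14:15–15:00.
Isla ∩ Brynn ∩ Lars ∩ Wyatt: 09:30–09:45, 14:15–15:00.
Total common minutes: 15 + 45 = 60.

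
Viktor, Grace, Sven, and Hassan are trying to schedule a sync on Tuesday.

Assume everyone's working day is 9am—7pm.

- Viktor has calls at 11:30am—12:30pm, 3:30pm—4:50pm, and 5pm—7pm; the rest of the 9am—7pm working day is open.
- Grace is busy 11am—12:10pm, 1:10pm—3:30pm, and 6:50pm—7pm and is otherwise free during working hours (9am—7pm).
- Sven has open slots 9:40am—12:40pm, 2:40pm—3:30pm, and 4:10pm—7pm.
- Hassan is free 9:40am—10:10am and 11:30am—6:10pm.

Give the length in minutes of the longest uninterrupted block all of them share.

Viktor free within 09:00–19:00: 09:00–11:30, 12:30–15:30, 16:50–17:00.
Grace free within 09:00–19:00: 09:00–11:00, 12:10–13:10, 15:30–18:50.
Viktor ∩ Grace: 09:00–11:00, 12:30–13:10, 16:50–17:00.
Viktor ∩ Grace ∩ Sven: 09:40–11:00, 12:30–12:40, 16:50–17:00.
Viktor ∩ Grace ∩ Sven ∩ Hassan: 09:40–10:10, 12:30–12:40, 16:50–17:00.
Common window lengths: 30, 10, 10 min; longest is 30.

30 minutes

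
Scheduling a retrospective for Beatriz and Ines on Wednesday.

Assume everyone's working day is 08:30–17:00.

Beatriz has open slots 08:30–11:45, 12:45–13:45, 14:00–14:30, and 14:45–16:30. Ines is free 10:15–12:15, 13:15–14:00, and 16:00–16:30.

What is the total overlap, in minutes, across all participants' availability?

150 minutes

Beatriz ∩ Ines: 10:15–11:45, 13:15–13:45, 16:00–16:30.
Total common minutes: 90 + 30 + 30 = 150.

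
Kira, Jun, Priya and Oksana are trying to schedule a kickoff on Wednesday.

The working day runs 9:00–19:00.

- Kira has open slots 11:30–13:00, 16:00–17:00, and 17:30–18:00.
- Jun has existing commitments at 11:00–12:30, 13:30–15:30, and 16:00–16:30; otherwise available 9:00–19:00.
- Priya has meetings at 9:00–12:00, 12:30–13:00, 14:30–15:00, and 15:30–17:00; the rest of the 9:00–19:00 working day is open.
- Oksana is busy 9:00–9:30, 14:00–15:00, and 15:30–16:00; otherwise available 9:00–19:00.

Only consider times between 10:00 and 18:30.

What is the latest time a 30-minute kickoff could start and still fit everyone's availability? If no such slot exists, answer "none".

17:30

Jun free within 09:00–19:00: 09:00–11:00, 12:30–13:30, 15:30–16:00, 16:30–19:00.
Priya free within 09:00–19:00: 12:00–12:30, 13:00–14:30, 15:00–15:30, 17:00–19:00.
Oksana free within 09:00–19:00: 09:30–14:00, 15:00–15:30, 16:00–19:00.
Kira ∩ Jun: 12:30–13:00, 16:30–17:00, 17:30–18:00.
Kira ∩ Jun ∩ Priya: 17:30–18:00.
Kira ∩ Jun ∩ Priya ∩ Oksana: 17:30–18:00.
Restricted to 10:00–18:30: 17:30–18:00.
Windows ≥ 30 min: 17:30–18:00.
Latest start in the last window 17:30–18:00 is 18:00 − 30 min = 17:30.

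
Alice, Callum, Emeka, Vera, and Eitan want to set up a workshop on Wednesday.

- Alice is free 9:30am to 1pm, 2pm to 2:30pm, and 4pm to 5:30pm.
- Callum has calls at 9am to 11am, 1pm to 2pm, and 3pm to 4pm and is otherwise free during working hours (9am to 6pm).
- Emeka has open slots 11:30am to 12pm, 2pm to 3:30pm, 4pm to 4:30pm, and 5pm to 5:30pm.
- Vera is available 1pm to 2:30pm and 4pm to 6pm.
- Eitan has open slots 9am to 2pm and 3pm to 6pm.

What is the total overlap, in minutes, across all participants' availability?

60 minutes

Callum free within 09:00–18:00: 11:00–13:00, 14:00–15:00, 16:00–18:00.
Alice ∩ Callum: 11:00–13:00, 14:00–14:30, 16:00–17:30.
Alice ∩ Callum ∩ Emeka: 11:30–12:00, 14:00–14:30, 16:00–16:30, 17:00–17:30.
Alice ∩ Callum ∩ Emeka ∩ Vera: 14:00–14:30, 16:00–16:30, 17:00–17:30.
Alice ∩ Callum ∩ Emeka ∩ Vera ∩ Eitan: 16:00–16:30, 17:00–17:30.
Total common minutes: 30 + 30 = 60.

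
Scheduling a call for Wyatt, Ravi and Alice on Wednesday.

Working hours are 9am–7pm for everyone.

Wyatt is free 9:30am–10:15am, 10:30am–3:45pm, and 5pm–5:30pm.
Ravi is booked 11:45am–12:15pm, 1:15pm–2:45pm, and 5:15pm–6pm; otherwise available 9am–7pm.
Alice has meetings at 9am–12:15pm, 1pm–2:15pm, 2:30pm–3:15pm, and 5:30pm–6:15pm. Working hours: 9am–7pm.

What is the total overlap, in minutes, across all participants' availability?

Ravi free within 09:00–19:00: 09:00–11:45, 12:15–13:15, 14:45–17:15, 18:00–19:00.
Alice free within 09:00–19:00: 12:15–13:00, 14:15–14:30, 15:15–17:30, 18:15–19:00.
Wyatt ∩ Ravi: 09:30–10:15, 10:30–11:45, 12:15–13:15, 14:45–15:45, 17:00–17:15.
Wyatt ∩ Ravi ∩ Alice: 12:15–13:00, 15:15–15:45, 17:00–17:15.
Total common minutes: 45 + 30 + 15 = 90.

90 minutes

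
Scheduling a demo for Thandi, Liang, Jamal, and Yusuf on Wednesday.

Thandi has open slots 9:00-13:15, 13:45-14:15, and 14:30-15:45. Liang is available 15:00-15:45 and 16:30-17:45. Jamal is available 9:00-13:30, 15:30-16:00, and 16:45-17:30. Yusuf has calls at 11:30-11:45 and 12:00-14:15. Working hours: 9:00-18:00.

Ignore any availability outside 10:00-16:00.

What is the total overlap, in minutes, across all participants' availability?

15 minutes

Yusuf free within 09:00–18:00: 09:00–11:30, 11:45–12:00, 14:15–18:00.
Thandi ∩ Liang: 15:00–15:45.
Thandi ∩ Liang ∩ Jamal: 15:30–15:45.
Thandi ∩ Liang ∩ Jamal ∩ Yusuf: 15:30–15:45.
Restricted to 10:00–16:00: 15:30–15:45.
Total common minutes: 15.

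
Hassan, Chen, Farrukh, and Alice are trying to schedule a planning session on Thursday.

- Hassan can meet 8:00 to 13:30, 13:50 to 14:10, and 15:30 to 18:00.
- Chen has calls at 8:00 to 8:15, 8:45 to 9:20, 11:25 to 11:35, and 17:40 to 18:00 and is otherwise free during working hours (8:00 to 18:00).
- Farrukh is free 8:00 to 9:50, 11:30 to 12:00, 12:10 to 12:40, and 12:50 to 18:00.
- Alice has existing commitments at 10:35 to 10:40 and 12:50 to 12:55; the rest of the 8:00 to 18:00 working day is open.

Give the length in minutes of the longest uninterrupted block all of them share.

130 minutes

Chen free within 08:00–18:00: 08:15–08:45, 09:20–11:25, 11:35–17:40.
Alice free within 08:00–18:00: 08:00–10:35, 10:40–12:50, 12:55–18:00.
Hassan ∩ Chen: 08:15–08:45, 09:20–11:25, 11:35–13:30, 13:50–14:10, 15:30–17:40.
Hassan ∩ Chen ∩ Farrukh: 08:15–08:45, 09:20–09:50, 11:35–12:00, 12:10–12:40, 12:50–13:30, 13:50–14:10, 15:30–17:40.
Hassan ∩ Chen ∩ Farrukh ∩ Alice: 08:15–08:45, 09:20–09:50, 11:35–12:00, 12:10–12:40, 12:55–13:30, 13:50–14:10, 15:30–17:40.
Common window lengths: 30, 30, 25, 30, 35, 20, 130 min; longest is 130.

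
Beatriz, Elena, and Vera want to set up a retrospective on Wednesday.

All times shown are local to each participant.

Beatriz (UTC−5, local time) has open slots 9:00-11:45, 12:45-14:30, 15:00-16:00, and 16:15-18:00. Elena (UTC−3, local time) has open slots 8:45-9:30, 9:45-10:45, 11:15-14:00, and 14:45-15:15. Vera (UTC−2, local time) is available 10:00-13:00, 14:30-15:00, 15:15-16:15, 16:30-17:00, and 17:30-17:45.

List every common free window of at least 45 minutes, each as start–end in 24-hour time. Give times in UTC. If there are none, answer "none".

14:15–15:00

Beatriz → UTC: 14:00–16:45, 17:45–19:30, 20:00–21:00, 21:15–23:00.
Elena → UTC: 11:45–12:30, 12:45–13:45, 14:15–17:00, 17:45–18:15.
Vera → UTC: 12:00–15:00, 16:30–17:00, 17:15–18:15, 18:30–19:00, 19:30–19:45.
Beatriz ∩ Elena: 14:15–16:45, 17:45–18:15.
Beatriz ∩ Elena ∩ Vera: 14:15–15:00, 16:30–16:45, 17:45–18:15.
Windows ≥ 45 min: 14:15–15:00.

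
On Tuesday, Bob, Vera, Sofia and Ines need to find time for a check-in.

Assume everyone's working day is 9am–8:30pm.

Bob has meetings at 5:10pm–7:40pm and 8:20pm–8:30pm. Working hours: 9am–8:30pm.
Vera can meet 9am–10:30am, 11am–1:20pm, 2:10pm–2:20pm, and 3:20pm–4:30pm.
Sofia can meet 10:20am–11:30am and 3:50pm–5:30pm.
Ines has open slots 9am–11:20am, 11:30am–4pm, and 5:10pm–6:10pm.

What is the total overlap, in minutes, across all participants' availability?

Bob free within 09:00–20:30: 09:00–17:10, 19:40–20:20.
Bob ∩ Vera: 09:00–10:30, 11:00–13:20, 14:10–14:20, 15:20–16:30.
Bob ∩ Vera ∩ Sofia: 10:20–10:30, 11:00–11:30, 15:50–16:30.
Bob ∩ Vera ∩ Sofia ∩ Ines: 10:20–10:30, 11:00–11:20, 15:50–16:00.
Total common minutes: 10 + 20 + 10 = 40.

40 minutes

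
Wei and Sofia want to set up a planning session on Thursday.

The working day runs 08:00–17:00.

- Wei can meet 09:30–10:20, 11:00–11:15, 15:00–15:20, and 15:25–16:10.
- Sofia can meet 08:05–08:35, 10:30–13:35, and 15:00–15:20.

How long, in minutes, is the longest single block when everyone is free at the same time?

20 minutes

Wei ∩ Sofia: 11:00–11:15, 15:00–15:20.
Common window lengths: 15, 20 min; longest is 20.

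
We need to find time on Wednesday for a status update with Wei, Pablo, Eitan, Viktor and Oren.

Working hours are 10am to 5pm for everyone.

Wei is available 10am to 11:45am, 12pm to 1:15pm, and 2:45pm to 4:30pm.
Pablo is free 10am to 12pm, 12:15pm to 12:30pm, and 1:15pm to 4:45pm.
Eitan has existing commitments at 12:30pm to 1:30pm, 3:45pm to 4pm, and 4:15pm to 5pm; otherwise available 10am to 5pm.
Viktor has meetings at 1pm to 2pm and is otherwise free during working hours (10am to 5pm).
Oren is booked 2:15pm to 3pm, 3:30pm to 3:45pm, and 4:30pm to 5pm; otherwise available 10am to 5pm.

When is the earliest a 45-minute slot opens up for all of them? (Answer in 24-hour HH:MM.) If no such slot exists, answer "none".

10:00

Eitan free within 10:00–17:00: 10:00–12:30, 13:30–15:45, 16:00–16:15.
Viktor free within 10:00–17:00: 10:00–13:00, 14:00–17:00.
Oren free within 10:00–17:00: 10:00–14:15, 15:00–15:30, 15:45–16:30.
Wei ∩ Pablo: 10:00–11:45, 12:15–12:30, 14:45–16:30.
Wei ∩ Pablo ∩ Eitan: 10:00–11:45, 12:15–12:30, 14:45–15:45, 16:00–16:15.
Wei ∩ Pablo ∩ Eitan ∩ Viktor: 10:00–11:45, 12:15–12:30, 14:45–15:45, 16:00–16:15.
Wei ∩ Pablo ∩ Eitan ∩ Viktor ∩ Oren: 10:00–11:45, 12:15–12:30, 15:00–15:30, 16:00–16:15.
Windows ≥ 45 min: 10:00–11:45.
Earliest such window starts at 10:00.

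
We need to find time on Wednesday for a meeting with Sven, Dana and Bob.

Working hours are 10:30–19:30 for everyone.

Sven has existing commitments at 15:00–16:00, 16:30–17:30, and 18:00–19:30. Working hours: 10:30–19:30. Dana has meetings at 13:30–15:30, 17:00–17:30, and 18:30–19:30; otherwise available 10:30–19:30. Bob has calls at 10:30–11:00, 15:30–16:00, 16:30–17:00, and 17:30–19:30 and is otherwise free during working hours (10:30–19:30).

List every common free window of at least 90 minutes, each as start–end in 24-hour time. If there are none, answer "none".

11:00–13:30

Sven free within 10:30–19:30: 10:30–15:00, 16:00–16:30, 17:30–18:00.
Dana free within 10:30–19:30: 10:30–13:30, 15:30–17:00, 17:30–18:30.
Bob free within 10:30–19:30: 11:00–15:30, 16:00–16:30, 17:00–17:30.
Sven ∩ Dana: 10:30–13:30, 16:00–16:30, 17:30–18:00.
Sven ∩ Dana ∩ Bob: 11:00–13:30, 16:00–16:30.
Windows ≥ 90 min: 11:00–13:30.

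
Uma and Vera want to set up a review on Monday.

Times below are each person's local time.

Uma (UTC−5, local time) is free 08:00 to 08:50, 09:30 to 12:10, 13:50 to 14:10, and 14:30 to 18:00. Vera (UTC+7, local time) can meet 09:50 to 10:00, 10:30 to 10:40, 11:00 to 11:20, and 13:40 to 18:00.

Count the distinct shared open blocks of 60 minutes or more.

0

Uma → UTC: 13:00–13:50, 14:30–17:10, 18:50–19:10, 19:30–23:00.
Vera → UTC: 02:50–03:00, 03:30–03:40, 04:00–04:20, 06:40–11:00.
Uma ∩ Vera: (none).
Windows ≥ 60 min: (none).
That's 0 windows.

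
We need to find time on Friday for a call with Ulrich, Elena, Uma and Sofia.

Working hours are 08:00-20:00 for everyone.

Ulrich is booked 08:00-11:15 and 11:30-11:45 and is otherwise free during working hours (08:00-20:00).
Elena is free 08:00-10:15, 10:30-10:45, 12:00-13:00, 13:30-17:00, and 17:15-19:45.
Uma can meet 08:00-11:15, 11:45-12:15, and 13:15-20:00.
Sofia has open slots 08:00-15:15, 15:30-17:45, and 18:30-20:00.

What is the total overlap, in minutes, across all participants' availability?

Ulrich free within 08:00–20:00: 11:15–11:30, 11:45–20:00.
Ulrich ∩ Elena: 12:00–13:00, 13:30–17:00, 17:15–19:45.
Ulrich ∩ Elena ∩ Uma: 12:00–12:15, 13:30–17:00, 17:15–19:45.
Ulrich ∩ Elena ∩ Uma ∩ Sofia: 12:00–12:15, 13:30–15:15, 15:30–17:00, 17:15–17:45, 18:30–19:45.
Total common minutes: 15 + 105 + 90 + 30 + 75 = 315.

315 minutes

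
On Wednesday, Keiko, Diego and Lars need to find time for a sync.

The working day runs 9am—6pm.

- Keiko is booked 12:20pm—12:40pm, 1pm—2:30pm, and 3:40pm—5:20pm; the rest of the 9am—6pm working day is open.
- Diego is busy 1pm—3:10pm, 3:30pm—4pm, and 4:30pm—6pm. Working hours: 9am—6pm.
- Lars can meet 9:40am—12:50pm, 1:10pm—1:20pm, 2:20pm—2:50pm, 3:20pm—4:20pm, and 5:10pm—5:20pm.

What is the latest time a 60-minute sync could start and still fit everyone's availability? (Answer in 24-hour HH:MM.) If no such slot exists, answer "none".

11:20

Keiko free within 09:00–18:00: 09:00–12:20, 12:40–13:00, 14:30–15:40, 17:20–18:00.
Diego free within 09:00–18:00: 09:00–13:00, 15:10–15:30, 16:00–16:30.
Keiko ∩ Diego: 09:00–12:20, 12:40–13:00, 15:10–15:30.
Keiko ∩ Diego ∩ Lars: 09:40–12:20, 12:40–12:50, 15:20–15:30.
Windows ≥ 60 min: 09:40–12:20.
Latest start in the last window 09:40–12:20 is 12:20 − 60 min = 11:20.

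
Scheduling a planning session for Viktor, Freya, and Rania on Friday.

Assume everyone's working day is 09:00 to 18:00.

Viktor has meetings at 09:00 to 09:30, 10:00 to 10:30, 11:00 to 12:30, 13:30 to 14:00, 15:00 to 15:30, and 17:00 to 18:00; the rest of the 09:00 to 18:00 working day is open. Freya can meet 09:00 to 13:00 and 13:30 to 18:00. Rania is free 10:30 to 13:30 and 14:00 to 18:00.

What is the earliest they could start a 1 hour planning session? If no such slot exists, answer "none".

Viktor free within 09:00–18:00: 09:30–10:00, 10:30–11:00, 12:30–13:30, 14:00–15:00, 15:30–17:00.
Viktor ∩ Freya: 09:30–10:00, 10:30–11:00, 12:30–13:00, 14:00–15:00, 15:30–17:00.
Viktor ∩ Freya ∩ Rania: 10:30–11:00, 12:30–13:00, 14:00–15:00, 15:30–17:00.
Windows ≥ 60 min: 14:00–15:00, 15:30–17:00.
Earliest such window starts at 14:00.

14:00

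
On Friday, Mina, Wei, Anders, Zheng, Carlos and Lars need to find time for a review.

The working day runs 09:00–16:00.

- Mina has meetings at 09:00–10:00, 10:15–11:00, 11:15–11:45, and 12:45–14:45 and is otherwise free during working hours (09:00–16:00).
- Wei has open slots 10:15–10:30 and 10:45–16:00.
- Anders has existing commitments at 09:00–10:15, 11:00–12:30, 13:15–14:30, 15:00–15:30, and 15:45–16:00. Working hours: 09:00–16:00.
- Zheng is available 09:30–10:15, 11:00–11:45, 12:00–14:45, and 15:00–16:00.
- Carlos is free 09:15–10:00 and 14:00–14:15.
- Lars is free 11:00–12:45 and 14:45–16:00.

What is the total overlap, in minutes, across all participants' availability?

Mina free within 09:00–16:00: 10:00–10:15, 11:00–11:15, 11:45–12:45, 14:45–16:00.
Anders free within 09:00–16:00: 10:15–11:00, 12:30–13:15, 14:30–15:00, 15:30–15:45.
Mina ∩ Wei: 11:00–11:15, 11:45–12:45, 14:45–16:00.
Mina ∩ Wei ∩ Anders: 12:30–12:45, 14:45–15:00, 15:30–15:45.
Mina ∩ Wei ∩ Anders ∩ Zheng: 12:30–12:45, 15:30–15:45.
Mina ∩ Wei ∩ Anders ∩ Zheng ∩ Carlos: (none).
Mina ∩ Wei ∩ Anders ∩ Zheng ∩ Carlos ∩ Lars: (none).
Total common minutes: 0.

0 minutes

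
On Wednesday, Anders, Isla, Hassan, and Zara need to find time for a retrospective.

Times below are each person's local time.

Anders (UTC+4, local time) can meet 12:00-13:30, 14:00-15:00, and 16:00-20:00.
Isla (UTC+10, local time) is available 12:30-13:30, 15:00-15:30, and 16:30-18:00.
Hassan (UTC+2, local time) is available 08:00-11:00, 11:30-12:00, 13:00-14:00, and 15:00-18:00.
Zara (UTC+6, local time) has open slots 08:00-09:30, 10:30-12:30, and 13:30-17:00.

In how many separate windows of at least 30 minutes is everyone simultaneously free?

Anders → UTC: 08:00–09:30, 10:00–11:00, 12:00–16:00.
Isla → UTC: 02:30–03:30, 05:00–05:30, 06:30–08:00.
Hassan → UTC: 06:00–09:00, 09:30–10:00, 11:00–12:00, 13:00–16:00.
Zara → UTC: 02:00–03:30, 04:30–06:30, 07:30–11:00.
Anders ∩ Isla: (none).
Anders ∩ Isla ∩ Hassan: (none).
Anders ∩ Isla ∩ Hassan ∩ Zara: (none).
Windows ≥ 30 min: (none).
That's 0 windows.

0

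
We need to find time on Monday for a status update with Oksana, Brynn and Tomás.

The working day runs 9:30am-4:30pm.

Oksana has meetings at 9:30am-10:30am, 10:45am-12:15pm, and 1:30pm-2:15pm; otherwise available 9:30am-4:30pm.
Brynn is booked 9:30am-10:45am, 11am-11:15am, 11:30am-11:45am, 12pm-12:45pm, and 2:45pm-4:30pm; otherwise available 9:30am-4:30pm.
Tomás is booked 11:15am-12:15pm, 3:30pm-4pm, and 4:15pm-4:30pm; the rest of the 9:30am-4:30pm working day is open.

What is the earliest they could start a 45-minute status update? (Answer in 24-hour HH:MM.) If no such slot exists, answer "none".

Oksana free within 09:30–16:30: 10:30–10:45, 12:15–13:30, 14:15–16:30.
Brynn free within 09:30–16:30: 10:45–11:00, 11:15–11:30, 11:45–12:00, 12:45–14:45.
Tomás free within 09:30–16:30: 09:30–11:15, 12:15–15:30, 16:00–16:15.
Oksana ∩ Brynn: 12:45–13:30, 14:15–14:45.
Oksana ∩ Brynn ∩ Tomás: 12:45–13:30, 14:15–14:45.
Windows ≥ 45 min: 12:45–13:30.
Earliest such window starts at 12:45.

12:45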